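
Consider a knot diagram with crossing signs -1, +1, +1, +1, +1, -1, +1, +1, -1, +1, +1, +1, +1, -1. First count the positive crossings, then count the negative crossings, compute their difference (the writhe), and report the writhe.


Step 1: Count positive crossings (+1).
Positive crossings: 10
Step 2: Count negative crossings (-1).
Negative crossings: 4
Step 3: Writhe = (positive) - (negative)
w = 10 - 4 = 6
Step 4: |w| = 6, and w is positive

6


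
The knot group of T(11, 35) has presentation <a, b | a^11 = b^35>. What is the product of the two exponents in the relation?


The relation is a^11 = b^35.
Product of exponents = 11 * 35
= 385

385


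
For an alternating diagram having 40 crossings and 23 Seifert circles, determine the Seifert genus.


For alternating knots, g = (c - s + 1)/2.
= (40 - 23 + 1)/2
= 18/2 = 9

9


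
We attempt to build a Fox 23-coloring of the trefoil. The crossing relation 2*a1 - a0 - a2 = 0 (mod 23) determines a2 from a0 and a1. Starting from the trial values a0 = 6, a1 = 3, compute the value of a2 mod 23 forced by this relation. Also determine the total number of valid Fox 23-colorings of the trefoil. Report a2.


Step 1: Apply the given crossing relation 2*a1 - a0 - a2 = 0 (mod 23).
  a2 = 2*a1 - a0 mod 23
  a2 = 2*3 - 6 mod 23
  a2 = 6 - 6 mod 23
  a2 = 0 mod 23 = 0
Step 2: The trefoil has determinant 3.
  Number of Fox p-colorings (p prime) is p^2 if p = 3, else p.
  Since 23 does not divide 3, only trivial (constant) colorings exist.
  (So the trial a0 = 6, a1 = 3 with a0 != a1 does NOT extend to a valid coloring of the whole trefoil: the other two crossing relations require 3*(a1 - a0) = 0 (mod 23), which fails.)
  Total colorings = 23
Step 3: a2 = 0, total Fox 23-colorings = 23

0


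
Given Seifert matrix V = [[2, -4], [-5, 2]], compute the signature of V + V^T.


Step 1: V + V^T = [[4, -9], [-9, 4]]
Step 2: trace = 8, det = -65
Step 3: Discriminant = 8^2 - 4*(-65) = 324
Step 4: Eigenvalues: 13, -5
Step 5: Signature = (# positive eigenvalues) - (# negative eigenvalues) = 0

0


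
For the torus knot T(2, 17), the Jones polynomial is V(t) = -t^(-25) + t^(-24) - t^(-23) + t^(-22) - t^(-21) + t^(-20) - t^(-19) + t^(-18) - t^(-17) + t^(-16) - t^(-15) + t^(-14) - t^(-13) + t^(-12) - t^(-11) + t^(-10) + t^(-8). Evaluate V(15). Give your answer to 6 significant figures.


Substituting t = 15 into V(t) = -t^(-25) + t^(-24) - t^(-23) + t^(-22) - t^(-21) + t^(-20) - t^(-19) + t^(-18) - t^(-17) + t^(-16) - t^(-15) + t^(-14) - t^(-13) + t^(-12) - t^(-11) + t^(-10) + t^(-8):
  (-)t^(-25) = -3.96021e-30
  (+)t^(-24) = 5.94032e-29
  (-)t^(-23) = -8.91048e-28
  (+)t^(-22) = 1.33657e-26
  (-)t^(-21) = -2.00486e-25
  (+)t^(-20) = 3.00729e-24
  (-)t^(-19) = -4.51093e-23
  (+)t^(-18) = 6.76639e-22
  (-)t^(-17) = -1.01496e-20
  (+)t^(-16) = 1.52244e-19
  (-)t^(-15) = -2.28366e-18
  (+)t^(-14) = 3.42549e-17
  (-)t^(-13) = -5.13823e-16
  (+)t^(-12) = 7.70735e-15
  (-)t^(-11) = -1.1561e-13
  (+)t^(-10) = 1.73415e-12
  (+)t^(-8) = 3.90184e-10
Sum = (-3.96021e-30) + (5.94032e-29) + (-8.91048e-28) + (1.33657e-26) + (-2.00486e-25) + (3.00729e-24) + (-4.51093e-23) + (6.76639e-22) + (-1.01496e-20) + (1.52244e-19) + (-2.28366e-18) + (3.42549e-17) + (-5.13823e-16) + (7.70735e-15) + (-1.1561e-13) + (1.73415e-12) + (3.90184e-10)
= 3.918101915e-10
Rounded to 6 significant figures: 3.9181e-10

3.9181e-10


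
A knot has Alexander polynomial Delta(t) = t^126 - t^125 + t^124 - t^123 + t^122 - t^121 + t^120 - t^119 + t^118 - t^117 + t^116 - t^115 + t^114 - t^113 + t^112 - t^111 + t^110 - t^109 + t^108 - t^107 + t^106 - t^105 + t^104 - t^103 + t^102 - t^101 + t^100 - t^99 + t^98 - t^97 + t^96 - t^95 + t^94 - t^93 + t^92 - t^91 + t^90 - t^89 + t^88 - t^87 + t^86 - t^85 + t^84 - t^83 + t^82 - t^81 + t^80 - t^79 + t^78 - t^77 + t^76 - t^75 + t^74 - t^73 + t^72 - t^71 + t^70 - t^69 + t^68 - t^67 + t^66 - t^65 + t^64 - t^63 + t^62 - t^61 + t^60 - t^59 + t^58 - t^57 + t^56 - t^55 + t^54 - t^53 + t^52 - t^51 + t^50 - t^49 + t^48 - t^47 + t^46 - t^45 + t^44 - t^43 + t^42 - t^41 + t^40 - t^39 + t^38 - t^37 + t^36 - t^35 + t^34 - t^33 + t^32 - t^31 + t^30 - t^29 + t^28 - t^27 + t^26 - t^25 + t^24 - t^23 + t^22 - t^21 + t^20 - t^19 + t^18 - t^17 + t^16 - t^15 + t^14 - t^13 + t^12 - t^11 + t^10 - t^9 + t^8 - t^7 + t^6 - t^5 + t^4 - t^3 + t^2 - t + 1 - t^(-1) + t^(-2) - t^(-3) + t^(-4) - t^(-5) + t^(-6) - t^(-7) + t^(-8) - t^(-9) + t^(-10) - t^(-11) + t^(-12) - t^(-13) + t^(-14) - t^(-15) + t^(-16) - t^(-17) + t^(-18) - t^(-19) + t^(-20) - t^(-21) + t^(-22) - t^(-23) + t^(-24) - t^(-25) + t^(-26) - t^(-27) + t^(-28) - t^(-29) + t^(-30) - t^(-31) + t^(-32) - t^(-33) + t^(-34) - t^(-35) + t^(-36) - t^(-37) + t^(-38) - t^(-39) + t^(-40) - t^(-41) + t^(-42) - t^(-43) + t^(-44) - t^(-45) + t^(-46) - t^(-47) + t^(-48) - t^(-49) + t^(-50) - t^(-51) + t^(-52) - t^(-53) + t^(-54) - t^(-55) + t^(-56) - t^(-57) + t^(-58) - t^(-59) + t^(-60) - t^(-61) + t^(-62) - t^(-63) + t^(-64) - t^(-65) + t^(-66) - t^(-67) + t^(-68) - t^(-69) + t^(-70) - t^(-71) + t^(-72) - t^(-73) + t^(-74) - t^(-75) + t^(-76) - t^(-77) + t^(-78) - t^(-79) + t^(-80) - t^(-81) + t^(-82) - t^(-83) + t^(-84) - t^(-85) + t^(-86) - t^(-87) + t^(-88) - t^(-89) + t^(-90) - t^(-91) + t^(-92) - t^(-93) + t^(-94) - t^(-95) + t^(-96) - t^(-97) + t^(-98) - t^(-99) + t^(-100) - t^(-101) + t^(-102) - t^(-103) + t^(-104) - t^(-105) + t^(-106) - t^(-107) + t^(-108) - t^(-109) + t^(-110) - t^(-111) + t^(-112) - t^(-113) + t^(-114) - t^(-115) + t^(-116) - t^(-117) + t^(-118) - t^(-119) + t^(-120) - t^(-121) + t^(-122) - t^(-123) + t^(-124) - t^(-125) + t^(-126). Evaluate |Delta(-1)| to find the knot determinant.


Step 1: The polynomial has 253 terms with alternating signs, exponents from 126 down to -126.
Step 2: Substitute t = -1. The i-th term has coefficient (-1)^i and exponent (m-i),
  so its value is (-1)^i * (-1)^(m-i) = (-1)^m = 1 for every i.
Step 3: All 253 terms equal 1, so Delta(-1) = 253 * (1) = 253
Step 4: |Delta(-1)| = 253

253


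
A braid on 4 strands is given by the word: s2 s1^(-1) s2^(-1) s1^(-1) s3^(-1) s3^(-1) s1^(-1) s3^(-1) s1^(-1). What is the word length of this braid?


The word length counts the number of generators (including inverses).
Listing each generator: s2, s1^(-1), s2^(-1), s1^(-1), s3^(-1), s3^(-1), s1^(-1), s3^(-1), s1^(-1)
There are 9 generators in this braid word.

9


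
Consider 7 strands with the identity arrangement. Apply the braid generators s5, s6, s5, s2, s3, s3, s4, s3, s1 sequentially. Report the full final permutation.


Starting with identity [1, 2, 3, 4, 5, 6, 7].
Apply generators in sequence:
  After s5: [1, 2, 3, 4, 6, 5, 7]
  After s6: [1, 2, 3, 4, 6, 7, 5]
  After s5: [1, 2, 3, 4, 7, 6, 5]
  After s2: [1, 3, 2, 4, 7, 6, 5]
  After s3: [1, 3, 4, 2, 7, 6, 5]
  After s3: [1, 3, 2, 4, 7, 6, 5]
  After s4: [1, 3, 2, 7, 4, 6, 5]
  After s3: [1, 3, 7, 2, 4, 6, 5]
  After s1: [3, 1, 7, 2, 4, 6, 5]
Final permutation: [3, 1, 7, 2, 4, 6, 5]

[3, 1, 7, 2, 4, 6, 5]


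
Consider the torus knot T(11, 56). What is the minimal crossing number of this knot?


For a torus knot T(p, q) with gcd(p,q)=1,
the crossing number is min(p*(q-1), q*(p-1)).
p*(q-1) = 11*55 = 605
q*(p-1) = 56*10 = 560
min(605, 560) = 560

560


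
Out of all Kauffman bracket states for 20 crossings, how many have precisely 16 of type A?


We choose which 16 of 20 crossings get A-smoothings.
C(20, 16) = 20! / (16! * 4!)
= 4845

4845


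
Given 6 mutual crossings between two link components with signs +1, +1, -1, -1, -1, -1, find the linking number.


Step 1: Count positive crossings: 2
Step 2: Count negative crossings: 4
Step 3: Sum of signs = 2 - 4 = -2
Step 4: Linking number = sum/2 = -2/2 = -1

-1


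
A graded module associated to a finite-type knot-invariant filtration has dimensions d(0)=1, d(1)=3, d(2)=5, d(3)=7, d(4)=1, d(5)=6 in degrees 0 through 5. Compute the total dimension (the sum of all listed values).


Total dimension = d(0) + d(1) + ... + d(5)
= 1 + 3 + 5 + 7 + 1 + 6
= 23

23


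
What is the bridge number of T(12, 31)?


The bridge number of T(p,q) is min(p,q).
min(12, 31) = 12

12


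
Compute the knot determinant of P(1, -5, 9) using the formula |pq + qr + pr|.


Step 1: Compute pq + qr + pr.
pq = 1*(-5) = -5
qr = (-5)*9 = -45
pr = 1*9 = 9
pq + qr + pr = -5 + (-45) + 9 = -41
Step 2: Take absolute value.
det(P(1,-5,9)) = |-41| = 41

41


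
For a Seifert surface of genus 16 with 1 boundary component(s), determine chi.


chi = 2 - 2g - b
= 2 - 2*16 - 1
= 2 - 32 - 1 = -31

-31


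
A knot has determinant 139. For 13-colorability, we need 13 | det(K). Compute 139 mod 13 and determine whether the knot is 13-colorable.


Step 1: A knot is p-colorable if and only if p divides its determinant.
Step 2: Compute 139 mod 13.
139 = 10 * 13 + 9
Step 3: 139 mod 13 = 9
Step 4: The knot is 13-colorable: no

9


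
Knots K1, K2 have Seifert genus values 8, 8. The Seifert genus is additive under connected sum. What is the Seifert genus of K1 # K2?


The Seifert genus is additive under connected sum.
Seifert genus(K1 # K2) = (8) + (8)
= 16

16


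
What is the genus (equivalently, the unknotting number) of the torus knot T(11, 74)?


For a torus knot T(p,q), both the unknotting number and genus equal (p-1)(q-1)/2.
= (11-1)(74-1)/2
= 10*73/2
= 730/2 = 365

365


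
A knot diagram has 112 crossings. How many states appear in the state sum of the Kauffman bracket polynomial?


Each crossing contributes 2 choices (A-smoothing or B-smoothing).
Total states = 2^112 = 5192296858534827628530496329220096

5192296858534827628530496329220096


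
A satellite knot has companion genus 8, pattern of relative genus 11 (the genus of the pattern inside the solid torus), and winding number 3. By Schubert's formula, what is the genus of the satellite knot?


Schubert: g(satellite) = g_rel(pattern) + |winding| * g(companion),
where g_rel(pattern) is the genus of the pattern relative to the solid torus.
= 11 + 3 * 8
= 11 + 24 = 35

35


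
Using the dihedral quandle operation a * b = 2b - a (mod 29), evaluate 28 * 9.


28 * 9 = 2*9 - 28 mod 29
= 18 - 28 mod 29
= -10 mod 29 = 19

19


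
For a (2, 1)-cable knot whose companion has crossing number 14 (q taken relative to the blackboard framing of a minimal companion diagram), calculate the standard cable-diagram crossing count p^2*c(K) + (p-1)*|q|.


Step 1: Each of the c(K) crossings of the companion diagram becomes p*p = p^2 crossings among the p parallel strands, and each of the |q| twists s_1 s_2 ... s_(p-1) adds (p-1) crossings.
  Crossings = p^2 * c(K) + (p-1)*|q|
Step 2: = 2^2 * 14 + (2-1)*1
Step 3: = 4*14 + 1*1
Step 4: = 56 + 1 = 57

57


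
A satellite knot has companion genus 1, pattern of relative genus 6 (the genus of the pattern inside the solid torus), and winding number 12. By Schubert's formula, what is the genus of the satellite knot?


Schubert: g(satellite) = g_rel(pattern) + |winding| * g(companion),
where g_rel(pattern) is the genus of the pattern relative to the solid torus.
= 6 + 12 * 1
= 6 + 12 = 18

18


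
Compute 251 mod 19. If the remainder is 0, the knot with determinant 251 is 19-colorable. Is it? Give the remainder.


Step 1: A knot is p-colorable if and only if p divides its determinant.
Step 2: Compute 251 mod 19.
251 = 13 * 19 + 4
Step 3: 251 mod 19 = 4
Step 4: The knot is 19-colorable: no

4


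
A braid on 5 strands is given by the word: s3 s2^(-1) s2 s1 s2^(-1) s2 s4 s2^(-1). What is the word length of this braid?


The word length counts the number of generators (including inverses).
Listing each generator: s3, s2^(-1), s2, s1, s2^(-1), s2, s4, s2^(-1)
There are 8 generators in this braid word.

8


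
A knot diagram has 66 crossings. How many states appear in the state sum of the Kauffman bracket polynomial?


Each crossing contributes 2 choices (A-smoothing or B-smoothing).
Total states = 2^66 = 73786976294838206464

73786976294838206464


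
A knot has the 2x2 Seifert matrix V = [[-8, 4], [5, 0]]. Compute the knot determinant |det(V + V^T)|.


Step 1: Form V + V^T where V = [[-8, 4], [5, 0]]
  V^T = [[-8, 5], [4, 0]]
  V + V^T = [[-16, 9], [9, 0]]
Step 2: det(V + V^T) = (-16)*0 - 9*9
  = 0 - 81 = -81
Step 3: Knot determinant = |det(V + V^T)| = |-81| = 81

81


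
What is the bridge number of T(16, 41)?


The bridge number of T(p,q) is min(p,q).
min(16, 41) = 16

16


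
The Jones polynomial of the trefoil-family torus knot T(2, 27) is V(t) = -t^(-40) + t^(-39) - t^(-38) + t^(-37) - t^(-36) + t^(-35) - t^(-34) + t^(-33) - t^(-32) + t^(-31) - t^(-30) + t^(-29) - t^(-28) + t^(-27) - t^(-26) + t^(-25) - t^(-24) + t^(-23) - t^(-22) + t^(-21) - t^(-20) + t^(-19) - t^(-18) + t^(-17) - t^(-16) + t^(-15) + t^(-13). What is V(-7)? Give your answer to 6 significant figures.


Substituting t = -7 into V(t) = -t^(-40) + t^(-39) - t^(-38) + t^(-37) - t^(-36) + t^(-35) - t^(-34) + t^(-33) - t^(-32) + t^(-31) - t^(-30) + t^(-29) - t^(-28) + t^(-27) - t^(-26) + t^(-25) - t^(-24) + t^(-23) - t^(-22) + t^(-21) - t^(-20) + t^(-19) - t^(-18) + t^(-17) - t^(-16) + t^(-15) + t^(-13):
  (-)t^(-40) = -1.57065e-34
  (+)t^(-39) = -1.09945e-33
  (-)t^(-38) = -7.69617e-33
  (+)t^(-37) = -5.38732e-32
  (-)t^(-36) = -3.77112e-31
  (+)t^(-35) = -2.63979e-30
  (-)t^(-34) = -1.84785e-29
  (+)t^(-33) = -1.29349e-28
  (-)t^(-32) = -9.05446e-28
  (+)t^(-31) = -6.33812e-27
  (-)t^(-30) = -4.43669e-26
  (+)t^(-29) = -3.10568e-25
  (-)t^(-28) = -2.17398e-24
  (+)t^(-27) = -1.52178e-23
  (-)t^(-26) = -1.06525e-22
  (+)t^(-25) = -7.45674e-22
  (-)t^(-24) = -5.21972e-21
  (+)t^(-23) = -3.6538e-20
  (-)t^(-22) = -2.55766e-19
  (+)t^(-21) = -1.79036e-18
  (-)t^(-20) = -1.25325e-17
  (+)t^(-19) = -8.77278e-17
  (-)t^(-18) = -6.14095e-16
  (+)t^(-17) = -4.29866e-15
  (-)t^(-16) = -3.00906e-14
  (+)t^(-15) = -2.10634e-13
  (+)t^(-13) = -1.03211e-11
Sum = (-1.57065e-34) + (-1.09945e-33) + (-7.69617e-33) + (-5.38732e-32) + (-3.77112e-31) + (-2.63979e-30) + (-1.84785e-29) + (-1.29349e-28) + (-9.05446e-28) + (-6.33812e-27) + (-4.43669e-26) + (-3.10568e-25) + (-2.17398e-24) + (-1.52178e-23) + (-1.06525e-22) + (-7.45674e-22) + (-5.21972e-21) + (-3.6538e-20) + (-2.55766e-19) + (-1.79036e-18) + (-1.25325e-17) + (-8.77278e-17) + (-6.14095e-16) + (-4.29866e-15) + (-3.00906e-14) + (-2.10634e-13) + (-1.03211e-11)
= -1.056682816e-11
Rounded to 6 significant figures: -1.05668e-11

-1.05668e-11


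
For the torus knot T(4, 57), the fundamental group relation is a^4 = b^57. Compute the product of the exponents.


The relation is a^4 = b^57.
Product of exponents = 4 * 57
= 228

228


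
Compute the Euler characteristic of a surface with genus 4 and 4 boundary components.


chi = 2 - 2g - b
= 2 - 2*4 - 4
= 2 - 8 - 4 = -10

-10


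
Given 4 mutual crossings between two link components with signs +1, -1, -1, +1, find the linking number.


Step 1: Count positive crossings: 2
Step 2: Count negative crossings: 2
Step 3: Sum of signs = 2 - 2 = 0
Step 4: Linking number = sum/2 = 0/2 = 0

0


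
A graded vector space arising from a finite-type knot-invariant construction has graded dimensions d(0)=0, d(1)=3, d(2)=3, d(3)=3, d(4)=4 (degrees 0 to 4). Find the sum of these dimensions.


Total dimension = d(0) + d(1) + ... + d(4)
= 0 + 3 + 3 + 3 + 4
= 13

13


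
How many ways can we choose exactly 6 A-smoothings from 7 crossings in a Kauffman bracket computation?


We choose which 6 of 7 crossings get A-smoothings.
C(7, 6) = 7! / (6! * 1!)
= 7

7


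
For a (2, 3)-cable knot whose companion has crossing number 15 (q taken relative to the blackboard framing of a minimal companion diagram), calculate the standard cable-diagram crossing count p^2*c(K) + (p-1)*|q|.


Step 1: Each of the c(K) crossings of the companion diagram becomes p*p = p^2 crossings among the p parallel strands, and each of the |q| twists s_1 s_2 ... s_(p-1) adds (p-1) crossings.
  Crossings = p^2 * c(K) + (p-1)*|q|
Step 2: = 2^2 * 15 + (2-1)*3
Step 3: = 4*15 + 1*3
Step 4: = 60 + 3 = 63

63


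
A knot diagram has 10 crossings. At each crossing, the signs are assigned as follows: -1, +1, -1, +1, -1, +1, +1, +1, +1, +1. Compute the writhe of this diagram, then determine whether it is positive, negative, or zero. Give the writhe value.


Step 1: Count positive crossings (+1).
Positive crossings: 7
Step 2: Count negative crossings (-1).
Negative crossings: 3
Step 3: Writhe = (positive) - (negative)
w = 7 - 3 = 4
Step 4: |w| = 4, and w is positive

4


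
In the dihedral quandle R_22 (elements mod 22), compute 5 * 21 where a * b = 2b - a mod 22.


5 * 21 = 2*21 - 5 mod 22
= 42 - 5 mod 22
= 37 mod 22 = 15

15


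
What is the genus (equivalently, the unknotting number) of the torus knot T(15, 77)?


For a torus knot T(p,q), both the unknotting number and genus equal (p-1)(q-1)/2.
= (15-1)(77-1)/2
= 14*76/2
= 1064/2 = 532

532


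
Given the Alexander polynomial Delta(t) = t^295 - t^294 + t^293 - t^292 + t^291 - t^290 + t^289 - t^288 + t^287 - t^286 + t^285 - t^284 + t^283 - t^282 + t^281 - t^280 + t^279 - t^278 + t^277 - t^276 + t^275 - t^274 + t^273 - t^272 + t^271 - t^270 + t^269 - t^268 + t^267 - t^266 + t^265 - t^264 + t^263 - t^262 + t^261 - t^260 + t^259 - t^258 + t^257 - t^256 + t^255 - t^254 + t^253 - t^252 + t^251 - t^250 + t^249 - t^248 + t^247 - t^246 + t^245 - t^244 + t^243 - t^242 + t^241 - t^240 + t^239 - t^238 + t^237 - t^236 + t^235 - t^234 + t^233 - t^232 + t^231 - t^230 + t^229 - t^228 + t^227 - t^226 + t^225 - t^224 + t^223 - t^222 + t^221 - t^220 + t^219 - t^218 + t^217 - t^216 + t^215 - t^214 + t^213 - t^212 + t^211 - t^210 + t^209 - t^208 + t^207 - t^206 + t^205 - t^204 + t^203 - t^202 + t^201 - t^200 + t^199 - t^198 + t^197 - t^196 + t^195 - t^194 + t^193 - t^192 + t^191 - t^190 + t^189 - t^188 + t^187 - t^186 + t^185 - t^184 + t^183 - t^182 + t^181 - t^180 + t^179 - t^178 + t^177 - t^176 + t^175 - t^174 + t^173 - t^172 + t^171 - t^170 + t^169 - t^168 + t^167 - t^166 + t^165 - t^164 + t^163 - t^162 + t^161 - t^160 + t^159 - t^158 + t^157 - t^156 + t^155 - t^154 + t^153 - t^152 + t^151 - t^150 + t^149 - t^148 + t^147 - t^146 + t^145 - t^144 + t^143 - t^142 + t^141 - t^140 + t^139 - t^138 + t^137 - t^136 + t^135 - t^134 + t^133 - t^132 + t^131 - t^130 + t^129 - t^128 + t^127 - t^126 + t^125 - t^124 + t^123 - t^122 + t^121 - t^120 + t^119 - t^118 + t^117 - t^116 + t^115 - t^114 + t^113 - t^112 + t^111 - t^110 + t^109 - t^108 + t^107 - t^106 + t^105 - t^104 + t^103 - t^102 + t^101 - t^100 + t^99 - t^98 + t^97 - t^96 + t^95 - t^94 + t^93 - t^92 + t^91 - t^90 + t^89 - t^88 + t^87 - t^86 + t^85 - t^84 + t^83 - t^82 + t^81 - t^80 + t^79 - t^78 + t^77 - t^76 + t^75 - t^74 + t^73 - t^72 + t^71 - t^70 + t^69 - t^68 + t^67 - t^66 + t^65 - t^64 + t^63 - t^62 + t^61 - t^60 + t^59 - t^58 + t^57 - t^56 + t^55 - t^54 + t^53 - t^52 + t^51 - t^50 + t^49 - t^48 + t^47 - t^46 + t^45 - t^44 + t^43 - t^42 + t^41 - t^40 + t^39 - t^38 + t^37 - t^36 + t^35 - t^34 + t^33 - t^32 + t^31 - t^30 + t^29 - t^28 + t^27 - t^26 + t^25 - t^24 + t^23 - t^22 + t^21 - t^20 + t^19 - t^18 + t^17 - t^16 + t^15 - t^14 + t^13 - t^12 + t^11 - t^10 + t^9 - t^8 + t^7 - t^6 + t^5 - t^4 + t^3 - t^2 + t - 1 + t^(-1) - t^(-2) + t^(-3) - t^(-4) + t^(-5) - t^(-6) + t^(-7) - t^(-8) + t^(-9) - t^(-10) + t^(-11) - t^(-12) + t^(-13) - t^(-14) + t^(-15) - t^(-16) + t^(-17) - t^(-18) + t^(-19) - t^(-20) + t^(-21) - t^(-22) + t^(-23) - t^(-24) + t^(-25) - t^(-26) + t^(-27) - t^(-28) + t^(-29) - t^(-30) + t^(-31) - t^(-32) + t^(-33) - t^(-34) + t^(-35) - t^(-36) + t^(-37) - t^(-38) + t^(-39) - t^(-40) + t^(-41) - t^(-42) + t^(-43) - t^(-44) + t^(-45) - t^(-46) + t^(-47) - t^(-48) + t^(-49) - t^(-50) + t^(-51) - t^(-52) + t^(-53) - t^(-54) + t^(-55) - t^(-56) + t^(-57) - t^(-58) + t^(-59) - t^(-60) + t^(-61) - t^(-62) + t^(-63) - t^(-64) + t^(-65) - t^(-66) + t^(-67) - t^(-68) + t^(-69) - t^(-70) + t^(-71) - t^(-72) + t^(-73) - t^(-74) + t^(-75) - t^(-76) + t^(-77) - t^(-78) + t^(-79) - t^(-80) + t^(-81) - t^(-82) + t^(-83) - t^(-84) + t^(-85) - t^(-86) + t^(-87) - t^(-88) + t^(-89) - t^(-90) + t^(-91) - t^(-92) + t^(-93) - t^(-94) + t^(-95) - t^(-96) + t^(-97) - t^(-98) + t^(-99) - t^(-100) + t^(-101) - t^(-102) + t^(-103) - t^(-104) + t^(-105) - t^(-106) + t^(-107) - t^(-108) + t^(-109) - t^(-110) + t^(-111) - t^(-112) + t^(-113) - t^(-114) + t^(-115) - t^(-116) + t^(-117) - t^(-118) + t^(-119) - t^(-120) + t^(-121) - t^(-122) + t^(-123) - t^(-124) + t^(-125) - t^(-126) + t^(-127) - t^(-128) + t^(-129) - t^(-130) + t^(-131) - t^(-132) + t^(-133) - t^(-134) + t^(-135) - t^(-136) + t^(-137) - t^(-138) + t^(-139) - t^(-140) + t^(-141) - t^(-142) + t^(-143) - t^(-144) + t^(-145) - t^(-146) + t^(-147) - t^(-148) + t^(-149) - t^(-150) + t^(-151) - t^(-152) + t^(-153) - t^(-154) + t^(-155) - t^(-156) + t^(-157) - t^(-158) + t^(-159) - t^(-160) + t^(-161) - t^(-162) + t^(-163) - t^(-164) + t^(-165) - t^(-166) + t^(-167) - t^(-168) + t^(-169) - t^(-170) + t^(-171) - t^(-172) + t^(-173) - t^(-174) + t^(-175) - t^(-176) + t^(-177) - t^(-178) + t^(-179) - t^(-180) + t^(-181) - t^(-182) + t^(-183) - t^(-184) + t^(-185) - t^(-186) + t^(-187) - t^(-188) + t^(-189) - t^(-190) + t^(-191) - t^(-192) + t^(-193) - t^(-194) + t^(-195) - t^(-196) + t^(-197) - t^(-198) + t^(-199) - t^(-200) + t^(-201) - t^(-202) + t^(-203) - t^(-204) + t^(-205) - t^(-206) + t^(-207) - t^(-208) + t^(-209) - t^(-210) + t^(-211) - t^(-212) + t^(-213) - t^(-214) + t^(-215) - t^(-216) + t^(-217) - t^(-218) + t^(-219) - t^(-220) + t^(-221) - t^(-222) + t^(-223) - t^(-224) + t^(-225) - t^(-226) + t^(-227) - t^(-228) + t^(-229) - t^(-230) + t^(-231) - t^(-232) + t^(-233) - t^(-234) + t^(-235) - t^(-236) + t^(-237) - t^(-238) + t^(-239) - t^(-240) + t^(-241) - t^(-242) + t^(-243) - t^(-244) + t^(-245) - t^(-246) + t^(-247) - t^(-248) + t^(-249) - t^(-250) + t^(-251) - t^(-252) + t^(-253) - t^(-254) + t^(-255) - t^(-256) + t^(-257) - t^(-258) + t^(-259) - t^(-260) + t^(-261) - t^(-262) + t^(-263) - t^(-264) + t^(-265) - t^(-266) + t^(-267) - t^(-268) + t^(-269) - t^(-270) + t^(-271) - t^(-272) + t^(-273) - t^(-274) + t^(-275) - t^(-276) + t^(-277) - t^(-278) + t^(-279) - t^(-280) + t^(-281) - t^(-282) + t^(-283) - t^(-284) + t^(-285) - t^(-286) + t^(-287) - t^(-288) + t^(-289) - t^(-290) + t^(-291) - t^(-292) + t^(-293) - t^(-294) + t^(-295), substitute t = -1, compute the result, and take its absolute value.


Step 1: The polynomial has 591 terms with alternating signs, exponents from 295 down to -295.
Step 2: Substitute t = -1. The i-th term has coefficient (-1)^i and exponent (m-i),
  so its value is (-1)^i * (-1)^(m-i) = (-1)^m = -1 for every i.
Step 3: All 591 terms equal -1, so Delta(-1) = 591 * (-1) = -591
Step 4: |Delta(-1)| = 591

591


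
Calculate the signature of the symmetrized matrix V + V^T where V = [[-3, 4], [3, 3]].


Step 1: V + V^T = [[-6, 7], [7, 6]]
Step 2: trace = 0, det = -85
Step 3: Discriminant = 0^2 - 4*(-85) = 340
Step 4: Eigenvalues: 9.21954, -9.21954
Step 5: Signature = (# positive eigenvalues) - (# negative eigenvalues) = 0

0


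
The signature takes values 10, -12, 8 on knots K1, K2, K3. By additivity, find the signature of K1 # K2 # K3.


The signature is additive under connected sum.
signature(K1 # K2 # K3) = (10) + (-12) + (8)
= 6

6


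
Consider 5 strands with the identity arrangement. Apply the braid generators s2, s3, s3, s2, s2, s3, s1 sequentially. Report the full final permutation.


Starting with identity [1, 2, 3, 4, 5].
Apply generators in sequence:
  After s2: [1, 3, 2, 4, 5]
  After s3: [1, 3, 4, 2, 5]
  After s3: [1, 3, 2, 4, 5]
  After s2: [1, 2, 3, 4, 5]
  After s2: [1, 3, 2, 4, 5]
  After s3: [1, 3, 4, 2, 5]
  After s1: [3, 1, 4, 2, 5]
Final permutation: [3, 1, 4, 2, 5]

[3, 1, 4, 2, 5]


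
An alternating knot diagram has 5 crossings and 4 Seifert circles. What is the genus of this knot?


For alternating knots, g = (c - s + 1)/2.
= (5 - 4 + 1)/2
= 2/2 = 1

1


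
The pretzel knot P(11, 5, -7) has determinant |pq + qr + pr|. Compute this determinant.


Step 1: Compute pq + qr + pr.
pq = 11*5 = 55
qr = 5*(-7) = -35
pr = 11*(-7) = -77
pq + qr + pr = 55 + (-35) + (-77) = -57
Step 2: Take absolute value.
det(P(11,5,-7)) = |-57| = 57

57


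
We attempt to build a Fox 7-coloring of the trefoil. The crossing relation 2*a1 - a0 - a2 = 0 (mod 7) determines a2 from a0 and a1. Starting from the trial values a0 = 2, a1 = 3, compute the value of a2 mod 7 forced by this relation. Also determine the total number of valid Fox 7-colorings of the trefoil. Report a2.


Step 1: Apply the given crossing relation 2*a1 - a0 - a2 = 0 (mod 7).
  a2 = 2*a1 - a0 mod 7
  a2 = 2*3 - 2 mod 7
  a2 = 6 - 2 mod 7
  a2 = 4 mod 7 = 4
Step 2: The trefoil has determinant 3.
  Number of Fox p-colorings (p prime) is p^2 if p = 3, else p.
  Since 7 does not divide 3, only trivial (constant) colorings exist.
  (So the trial a0 = 2, a1 = 3 with a0 != a1 does NOT extend to a valid coloring of the whole trefoil: the other two crossing relations require 3*(a1 - a0) = 0 (mod 7), which fails.)
  Total colorings = 7
Step 3: a2 = 4, total Fox 7-colorings = 7

4


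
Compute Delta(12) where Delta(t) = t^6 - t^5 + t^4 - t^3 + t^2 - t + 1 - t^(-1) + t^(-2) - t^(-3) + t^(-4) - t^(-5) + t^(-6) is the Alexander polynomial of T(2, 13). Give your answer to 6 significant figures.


Substituting t = 12 into Delta(t) = t^6 - t^5 + t^4 - t^3 + t^2 - t + 1 - t^(-1) + t^(-2) - t^(-3) + t^(-4) - t^(-5) + t^(-6):
Term values: (2985984) + (-248832) + (20736) + (-1728) + (144) + (-12) + (1) + (-0.0833333) + (0.00694444) + (-0.000578704) + (4.82253e-05) + (-4.01878e-06) + (3.34898e-07)
Sum = 2756292.923
Rounded to 6 significant figures: 2.75629e+06

2.75629e+06


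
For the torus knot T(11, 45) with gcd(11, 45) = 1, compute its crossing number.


For a torus knot T(p, q) with gcd(p,q)=1,
the crossing number is min(p*(q-1), q*(p-1)).
p*(q-1) = 11*44 = 484
q*(p-1) = 45*10 = 450
min(484, 450) = 450

450


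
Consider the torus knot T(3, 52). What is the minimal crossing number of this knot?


For a torus knot T(p, q) with gcd(p,q)=1,
the crossing number is min(p*(q-1), q*(p-1)).
p*(q-1) = 3*51 = 153
q*(p-1) = 52*2 = 104
min(153, 104) = 104

104


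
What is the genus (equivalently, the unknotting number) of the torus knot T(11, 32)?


For a torus knot T(p,q), both the unknotting number and genus equal (p-1)(q-1)/2.
= (11-1)(32-1)/2
= 10*31/2
= 310/2 = 155

155


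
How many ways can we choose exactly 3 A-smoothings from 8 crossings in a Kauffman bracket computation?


We choose which 3 of 8 crossings get A-smoothings.
C(8, 3) = 8! / (3! * 5!)
= 56

56


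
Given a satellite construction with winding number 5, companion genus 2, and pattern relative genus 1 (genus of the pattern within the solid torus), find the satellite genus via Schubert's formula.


Schubert: g(satellite) = g_rel(pattern) + |winding| * g(companion),
where g_rel(pattern) is the genus of the pattern relative to the solid torus.
= 1 + 5 * 2
= 1 + 10 = 11

11


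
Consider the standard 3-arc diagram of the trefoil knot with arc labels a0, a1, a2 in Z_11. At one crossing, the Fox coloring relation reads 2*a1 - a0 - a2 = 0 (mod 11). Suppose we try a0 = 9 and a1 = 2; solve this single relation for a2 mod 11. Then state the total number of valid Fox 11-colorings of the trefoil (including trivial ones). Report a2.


Step 1: Apply the given crossing relation 2*a1 - a0 - a2 = 0 (mod 11).
  a2 = 2*a1 - a0 mod 11
  a2 = 2*2 - 9 mod 11
  a2 = 4 - 9 mod 11
  a2 = -5 mod 11 = 6
Step 2: The trefoil has determinant 3.
  Number of Fox p-colorings (p prime) is p^2 if p = 3, else p.
  Since 11 does not divide 3, only trivial (constant) colorings exist.
  (So the trial a0 = 9, a1 = 2 with a0 != a1 does NOT extend to a valid coloring of the whole trefoil: the other two crossing relations require 3*(a1 - a0) = 0 (mod 11), which fails.)
  Total colorings = 11
Step 3: a2 = 6, total Fox 11-colorings = 11

6


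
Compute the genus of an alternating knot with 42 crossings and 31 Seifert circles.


For alternating knots, g = (c - s + 1)/2.
= (42 - 31 + 1)/2
= 12/2 = 6

6


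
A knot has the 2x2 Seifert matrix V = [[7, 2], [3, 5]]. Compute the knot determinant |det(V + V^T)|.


Step 1: Form V + V^T where V = [[7, 2], [3, 5]]
  V^T = [[7, 3], [2, 5]]
  V + V^T = [[14, 5], [5, 10]]
Step 2: det(V + V^T) = 14*10 - 5*5
  = 140 - 25 = 115
Step 3: Knot determinant = |det(V + V^T)| = |115| = 115

115


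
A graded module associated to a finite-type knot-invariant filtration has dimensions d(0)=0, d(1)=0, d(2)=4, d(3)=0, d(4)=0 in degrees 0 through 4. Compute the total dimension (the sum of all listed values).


Total dimension = d(0) + d(1) + ... + d(4)
= 0 + 0 + 4 + 0 + 0
= 4

4


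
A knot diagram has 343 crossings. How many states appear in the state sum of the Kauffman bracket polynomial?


Each crossing contributes 2 choices (A-smoothing or B-smoothing).
Total states = 2^343 = 17917957937422433684459538244547554224973163977877196279199912807710334969441287563047019946172856926208

17917957937422433684459538244547554224973163977877196279199912807710334969441287563047019946172856926208


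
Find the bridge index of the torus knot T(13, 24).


The bridge number of T(p,q) is min(p,q).
min(13, 24) = 13

13


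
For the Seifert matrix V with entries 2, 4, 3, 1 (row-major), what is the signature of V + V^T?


Step 1: V + V^T = [[4, 7], [7, 2]]
Step 2: trace = 6, det = -41
Step 3: Discriminant = 6^2 - 4*(-41) = 200
Step 4: Eigenvalues: 10.0711, -4.07107
Step 5: Signature = (# positive eigenvalues) - (# negative eigenvalues) = 0

0


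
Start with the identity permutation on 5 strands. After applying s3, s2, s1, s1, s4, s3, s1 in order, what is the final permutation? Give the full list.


Starting with identity [1, 2, 3, 4, 5].
Apply generators in sequence:
  After s3: [1, 2, 4, 3, 5]
  After s2: [1, 4, 2, 3, 5]
  After s1: [4, 1, 2, 3, 5]
  After s1: [1, 4, 2, 3, 5]
  After s4: [1, 4, 2, 5, 3]
  After s3: [1, 4, 5, 2, 3]
  After s1: [4, 1, 5, 2, 3]
Final permutation: [4, 1, 5, 2, 3]

[4, 1, 5, 2, 3]


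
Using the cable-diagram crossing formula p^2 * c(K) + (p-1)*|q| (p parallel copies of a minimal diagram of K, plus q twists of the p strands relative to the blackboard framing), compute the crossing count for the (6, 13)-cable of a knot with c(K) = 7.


Step 1: Each of the c(K) crossings of the companion diagram becomes p*p = p^2 crossings among the p parallel strands, and each of the |q| twists s_1 s_2 ... s_(p-1) adds (p-1) crossings.
  Crossings = p^2 * c(K) + (p-1)*|q|
Step 2: = 6^2 * 7 + (6-1)*13
Step 3: = 36*7 + 5*13
Step 4: = 252 + 65 = 317

317


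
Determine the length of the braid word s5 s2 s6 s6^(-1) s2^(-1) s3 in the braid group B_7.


The word length counts the number of generators (including inverses).
Listing each generator: s5, s2, s6, s6^(-1), s2^(-1), s3
There are 6 generators in this braid word.

6


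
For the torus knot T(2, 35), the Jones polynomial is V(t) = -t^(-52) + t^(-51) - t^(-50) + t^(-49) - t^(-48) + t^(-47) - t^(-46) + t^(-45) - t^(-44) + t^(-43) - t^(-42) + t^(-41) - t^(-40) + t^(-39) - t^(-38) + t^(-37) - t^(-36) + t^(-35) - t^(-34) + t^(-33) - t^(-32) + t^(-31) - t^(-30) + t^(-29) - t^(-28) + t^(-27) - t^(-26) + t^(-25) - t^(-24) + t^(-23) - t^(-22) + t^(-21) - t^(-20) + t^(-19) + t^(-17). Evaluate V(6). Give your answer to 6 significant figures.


Substituting t = 6 into V(t) = -t^(-52) + t^(-51) - t^(-50) + t^(-49) - t^(-48) + t^(-47) - t^(-46) + t^(-45) - t^(-44) + t^(-43) - t^(-42) + t^(-41) - t^(-40) + t^(-39) - t^(-38) + t^(-37) - t^(-36) + t^(-35) - t^(-34) + t^(-33) - t^(-32) + t^(-31) - t^(-30) + t^(-29) - t^(-28) + t^(-27) - t^(-26) + t^(-25) - t^(-24) + t^(-23) - t^(-22) + t^(-21) - t^(-20) + t^(-19) + t^(-17):
  (-)t^(-52) = -3.43665e-41
  (+)t^(-51) = 2.06199e-40
  (-)t^(-50) = -1.23719e-39
  (+)t^(-49) = 7.42316e-39
  (-)t^(-48) = -4.4539e-38
  (+)t^(-47) = 2.67234e-37
  (-)t^(-46) = -1.6034e-36
  (+)t^(-45) = 9.62041e-36
  (-)t^(-44) = -5.77225e-35
  (+)t^(-43) = 3.46335e-34
  (-)t^(-42) = -2.07801e-33
  (+)t^(-41) = 1.24681e-32
  (-)t^(-40) = -7.48083e-32
  (+)t^(-39) = 4.4885e-31
  (-)t^(-38) = -2.6931e-30
  (+)t^(-37) = 1.61586e-29
  (-)t^(-36) = -9.69516e-29
  (+)t^(-35) = 5.8171e-28
  (-)t^(-34) = -3.49026e-27
  (+)t^(-33) = 2.09415e-26
  (-)t^(-32) = -1.25649e-25
  (+)t^(-31) = 7.53896e-25
  (-)t^(-30) = -4.52337e-24
  (+)t^(-29) = 2.71402e-23
  (-)t^(-28) = -1.62841e-22
  (+)t^(-27) = 9.77049e-22
  (-)t^(-26) = -5.86229e-21
  (+)t^(-25) = 3.51738e-20
  (-)t^(-24) = -2.11043e-19
  (+)t^(-23) = 1.26626e-18
  (-)t^(-22) = -7.59753e-18
  (+)t^(-21) = 4.55852e-17
  (-)t^(-20) = -2.73511e-16
  (+)t^(-19) = 1.64107e-15
  (+)t^(-17) = 5.90784e-14
Sum = (-3.43665e-41) + (2.06199e-40) + (-1.23719e-39) + (7.42316e-39) + (-4.4539e-38) + (2.67234e-37) + (-1.6034e-36) + (9.62041e-36) + (-5.77225e-35) + (3.46335e-34) + (-2.07801e-33) + (1.24681e-32) + (-7.48083e-32) + (4.4885e-31) + (-2.6931e-30) + (1.61586e-29) + (-9.69516e-29) + (5.8171e-28) + (-3.49026e-27) + (2.09415e-26) + (-1.25649e-25) + (7.53896e-25) + (-4.52337e-24) + (2.71402e-23) + (-1.62841e-22) + (9.77049e-22) + (-5.86229e-21) + (3.51738e-20) + (-2.11043e-19) + (1.26626e-18) + (-7.59753e-18) + (4.55852e-17) + (-2.73511e-16) + (1.64107e-15) + (5.90784e-14)
= 6.048503115e-14
Rounded to 6 significant figures: 6.0485e-14

6.0485e-14


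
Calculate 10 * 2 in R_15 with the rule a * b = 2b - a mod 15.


10 * 2 = 2*2 - 10 mod 15
= 4 - 10 mod 15
= -6 mod 15 = 9

9


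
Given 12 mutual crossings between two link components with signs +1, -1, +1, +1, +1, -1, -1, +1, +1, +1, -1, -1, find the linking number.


Step 1: Count positive crossings: 7
Step 2: Count negative crossings: 5
Step 3: Sum of signs = 7 - 5 = 2
Step 4: Linking number = sum/2 = 2/2 = 1

1


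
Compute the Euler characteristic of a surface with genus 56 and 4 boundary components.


chi = 2 - 2g - b
= 2 - 2*56 - 4
= 2 - 112 - 4 = -114

-114


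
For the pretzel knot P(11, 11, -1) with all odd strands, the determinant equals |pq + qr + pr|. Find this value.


Step 1: Compute pq + qr + pr.
pq = 11*11 = 121
qr = 11*(-1) = -11
pr = 11*(-1) = -11
pq + qr + pr = 121 + (-11) + (-11) = 99
Step 2: Take absolute value.
det(P(11,11,-1)) = |99| = 99

99


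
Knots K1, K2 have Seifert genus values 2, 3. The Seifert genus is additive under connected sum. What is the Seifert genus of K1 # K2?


The Seifert genus is additive under connected sum.
Seifert genus(K1 # K2) = (2) + (3)
= 5

5


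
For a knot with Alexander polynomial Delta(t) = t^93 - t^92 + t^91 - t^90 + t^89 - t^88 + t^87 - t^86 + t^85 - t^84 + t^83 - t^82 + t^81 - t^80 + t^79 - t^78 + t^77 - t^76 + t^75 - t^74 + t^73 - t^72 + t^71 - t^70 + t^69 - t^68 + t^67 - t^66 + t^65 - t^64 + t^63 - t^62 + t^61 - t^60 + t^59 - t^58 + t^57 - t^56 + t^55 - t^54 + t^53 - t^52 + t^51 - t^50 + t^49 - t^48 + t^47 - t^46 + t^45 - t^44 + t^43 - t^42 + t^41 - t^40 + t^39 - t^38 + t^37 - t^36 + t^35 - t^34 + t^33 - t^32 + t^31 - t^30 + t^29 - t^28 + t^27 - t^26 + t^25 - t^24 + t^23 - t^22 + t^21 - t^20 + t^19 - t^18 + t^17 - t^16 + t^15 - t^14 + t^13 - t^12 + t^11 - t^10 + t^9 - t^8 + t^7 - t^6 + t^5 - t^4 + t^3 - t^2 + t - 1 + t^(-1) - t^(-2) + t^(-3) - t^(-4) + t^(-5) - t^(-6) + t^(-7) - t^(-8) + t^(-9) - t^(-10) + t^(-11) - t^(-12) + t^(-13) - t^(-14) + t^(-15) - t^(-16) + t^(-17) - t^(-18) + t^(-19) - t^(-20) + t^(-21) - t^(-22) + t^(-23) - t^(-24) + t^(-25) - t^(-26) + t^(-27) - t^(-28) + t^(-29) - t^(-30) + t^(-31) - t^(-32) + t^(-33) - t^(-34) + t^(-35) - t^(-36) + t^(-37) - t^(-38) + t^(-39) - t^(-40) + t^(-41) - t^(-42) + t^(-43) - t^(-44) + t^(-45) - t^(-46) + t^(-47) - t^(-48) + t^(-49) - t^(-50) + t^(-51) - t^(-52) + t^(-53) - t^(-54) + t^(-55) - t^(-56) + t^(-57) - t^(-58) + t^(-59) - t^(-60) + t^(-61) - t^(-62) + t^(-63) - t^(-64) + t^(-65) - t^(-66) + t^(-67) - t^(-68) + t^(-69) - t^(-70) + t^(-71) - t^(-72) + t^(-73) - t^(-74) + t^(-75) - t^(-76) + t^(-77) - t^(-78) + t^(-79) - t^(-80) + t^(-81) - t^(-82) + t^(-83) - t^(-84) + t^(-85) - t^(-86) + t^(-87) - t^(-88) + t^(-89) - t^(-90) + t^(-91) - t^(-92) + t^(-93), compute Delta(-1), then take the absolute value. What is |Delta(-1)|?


Step 1: The polynomial has 187 terms with alternating signs, exponents from 93 down to -93.
Step 2: Substitute t = -1. The i-th term has coefficient (-1)^i and exponent (m-i),
  so its value is (-1)^i * (-1)^(m-i) = (-1)^m = -1 for every i.
Step 3: All 187 terms equal -1, so Delta(-1) = 187 * (-1) = -187
Step 4: |Delta(-1)| = 187

187


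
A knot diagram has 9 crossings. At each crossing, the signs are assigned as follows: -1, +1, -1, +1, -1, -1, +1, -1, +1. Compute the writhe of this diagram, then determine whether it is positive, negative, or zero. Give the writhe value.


Step 1: Count positive crossings (+1).
Positive crossings: 4
Step 2: Count negative crossings (-1).
Negative crossings: 5
Step 3: Writhe = (positive) - (negative)
w = 4 - 5 = -1
Step 4: |w| = 1, and w is negative

-1


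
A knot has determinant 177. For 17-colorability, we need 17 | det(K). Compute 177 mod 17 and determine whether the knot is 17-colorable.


Step 1: A knot is p-colorable if and only if p divides its determinant.
Step 2: Compute 177 mod 17.
177 = 10 * 17 + 7
Step 3: 177 mod 17 = 7
Step 4: The knot is 17-colorable: no

7


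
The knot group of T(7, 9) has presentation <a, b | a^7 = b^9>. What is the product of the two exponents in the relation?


The relation is a^7 = b^9.
Product of exponents = 7 * 9
= 63

63


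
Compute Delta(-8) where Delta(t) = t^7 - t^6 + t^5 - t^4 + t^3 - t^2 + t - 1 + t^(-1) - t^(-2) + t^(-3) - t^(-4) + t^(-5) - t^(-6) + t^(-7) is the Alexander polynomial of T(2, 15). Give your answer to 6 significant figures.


Substituting t = -8 into Delta(t) = t^7 - t^6 + t^5 - t^4 + t^3 - t^2 + t - 1 + t^(-1) - t^(-2) + t^(-3) - t^(-4) + t^(-5) - t^(-6) + t^(-7):
Term values: (-2097152) + (-262144) + (-32768) + (-4096) + (-512) + (-64) + (-8) + (-1) + (-0.125) + (-0.015625) + (-0.00195312) + (-0.000244141) + (-3.05176e-05) + (-3.8147e-06) + (-4.76837e-07)
Sum = -2396745.143
Rounded to 6 significant figures: -2.39675e+06

-2.39675e+06


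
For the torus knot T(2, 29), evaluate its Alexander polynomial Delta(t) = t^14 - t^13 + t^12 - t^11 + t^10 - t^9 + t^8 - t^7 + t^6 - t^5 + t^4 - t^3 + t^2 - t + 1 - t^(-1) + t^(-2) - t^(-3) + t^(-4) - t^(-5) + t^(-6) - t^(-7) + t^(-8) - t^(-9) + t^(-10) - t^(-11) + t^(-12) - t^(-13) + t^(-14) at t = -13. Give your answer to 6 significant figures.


Substituting t = -13 into Delta(t) = t^14 - t^13 + t^12 - t^11 + t^10 - t^9 + t^8 - t^7 + t^6 - t^5 + t^4 - t^3 + t^2 - t + 1 - t^(-1) + t^(-2) - t^(-3) + t^(-4) - t^(-5) + t^(-6) - t^(-7) + t^(-8) - t^(-9) + t^(-10) - t^(-11) + t^(-12) - t^(-13) + t^(-14):
Term values: (3937376385699289) + (302875106592253) + (23298085122481) + (1792160394037) + (137858491849) + (10604499373) + (815730721) + (62748517) + (4826809) + (371293) + (28561) + (2197) + (169) + (13) + (1) + (0.0769231) + (0.00591716) + (0.000455166) + (3.50128e-05) + (2.69329e-06) + (2.07176e-07) + (1.59366e-08) + (1.22589e-09) + (9.42996e-11) + (7.25382e-12) + (5.57986e-13) + (4.2922e-14) + (3.30169e-15) + (2.53976e-16)
Sum = 4.265491085e+15
Rounded to 6 significant figures: 4.26549e+15

4.26549e+15


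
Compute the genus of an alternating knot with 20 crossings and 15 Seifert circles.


For alternating knots, g = (c - s + 1)/2.
= (20 - 15 + 1)/2
= 6/2 = 3

3


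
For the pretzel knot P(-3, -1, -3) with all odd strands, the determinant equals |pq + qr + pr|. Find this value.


Step 1: Compute pq + qr + pr.
pq = (-3)*(-1) = 3
qr = (-1)*(-3) = 3
pr = (-3)*(-3) = 9
pq + qr + pr = 3 + 3 + 9 = 15
Step 2: Take absolute value.
det(P(-3,-1,-3)) = |15| = 15

15


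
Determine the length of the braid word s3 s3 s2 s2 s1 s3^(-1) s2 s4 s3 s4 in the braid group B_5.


The word length counts the number of generators (including inverses).
Listing each generator: s3, s3, s2, s2, s1, s3^(-1), s2, s4, s3, s4
There are 10 generators in this braid word.

10


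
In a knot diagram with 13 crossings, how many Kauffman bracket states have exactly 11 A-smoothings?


We choose which 11 of 13 crossings get A-smoothings.
C(13, 11) = 13! / (11! * 2!)
= 78

78
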